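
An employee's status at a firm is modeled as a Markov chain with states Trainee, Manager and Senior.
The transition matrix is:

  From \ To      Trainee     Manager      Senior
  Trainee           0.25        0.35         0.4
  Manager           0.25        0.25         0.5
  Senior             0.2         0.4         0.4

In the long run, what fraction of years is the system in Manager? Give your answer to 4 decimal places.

0.3379

Let the stationary distribution be π with π = πP and π_1 + π_2 + π_3 = 1.
π_1 = 0.25·π_1 + 0.25·π_2 + 0.2·π_3
π_2 = 0.35·π_1 + 0.25·π_2 + 0.4·π_3
Solving with the normalization constraint gives π = (0.2283, 0.3379, 0.4338).
So the stationary probability of Manager is 0.3379.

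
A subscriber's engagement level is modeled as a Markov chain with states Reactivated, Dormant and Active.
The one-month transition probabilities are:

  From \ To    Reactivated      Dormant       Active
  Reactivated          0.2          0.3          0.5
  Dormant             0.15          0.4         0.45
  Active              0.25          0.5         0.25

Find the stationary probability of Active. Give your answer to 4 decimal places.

Let the stationary distribution be π with π = πP and π_1 + π_2 + π_3 = 1.
π_1 = 0.2·π_1 + 0.15·π_2 + 0.25·π_3
π_2 = 0.3·π_1 + 0.4·π_2 + 0.5·π_3
Solving with the normalization constraint gives π = (0.1982, 0.4185, 0.3833).
So the stationary probability of Active is 0.3833.

0.3833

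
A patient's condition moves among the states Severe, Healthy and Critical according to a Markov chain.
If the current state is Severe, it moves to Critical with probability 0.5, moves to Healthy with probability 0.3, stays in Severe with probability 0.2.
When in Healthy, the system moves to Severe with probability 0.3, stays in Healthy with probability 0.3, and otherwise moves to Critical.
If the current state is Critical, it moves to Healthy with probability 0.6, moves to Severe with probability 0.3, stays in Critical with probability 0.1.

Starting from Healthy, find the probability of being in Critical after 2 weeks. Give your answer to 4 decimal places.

0.3100

Sum over the intermediate state after 1 week:
P = P(Healthy→Severe)·P(Severe→Critical) + P(Healthy→Healthy)·P(Healthy→Critical) + P(Healthy→Critical)·P(Critical→Critical)
  = 0.3×0.5 + 0.3×0.4 + 0.4×0.1
  = 0.1500 + 0.1200 + 0.0400 = 0.3100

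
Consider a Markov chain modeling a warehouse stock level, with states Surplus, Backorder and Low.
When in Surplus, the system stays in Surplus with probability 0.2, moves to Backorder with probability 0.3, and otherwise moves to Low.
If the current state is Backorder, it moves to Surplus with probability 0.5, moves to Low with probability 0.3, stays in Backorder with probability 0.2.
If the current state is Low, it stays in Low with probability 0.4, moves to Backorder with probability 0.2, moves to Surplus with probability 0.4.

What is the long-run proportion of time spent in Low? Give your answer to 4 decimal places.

Let the stationary distribution be π with π = πP and π_1 + π_2 + π_3 = 1.
π_1 = 0.2·π_1 + 0.5·π_2 + 0.4·π_3
π_2 = 0.3·π_1 + 0.2·π_2 + 0.2·π_3
Solving with the normalization constraint gives π = (0.3529, 0.2353, 0.4118).
So the stationary probability of Low is 0.4118.

0.4118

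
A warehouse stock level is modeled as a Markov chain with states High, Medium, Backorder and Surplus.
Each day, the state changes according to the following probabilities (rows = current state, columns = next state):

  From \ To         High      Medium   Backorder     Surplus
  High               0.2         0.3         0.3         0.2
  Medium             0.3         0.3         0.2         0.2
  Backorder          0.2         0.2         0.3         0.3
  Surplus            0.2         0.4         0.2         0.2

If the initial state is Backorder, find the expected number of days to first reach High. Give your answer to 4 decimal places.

4.3913

Let t(s) be the expected number of days to first reach High from state s, with t(High) = 0. Conditioning on the first day:
t(Medium) = 1 + 0.3·t(Medium) + 0.2·t(Backorder) + 0.2·t(Surplus)
t(Backorder) = 1 + 0.2·t(Medium) + 0.3·t(Backorder) + 0.3·t(Surplus)
t(Surplus) = 1 + 0.4·t(Medium) + 0.2·t(Backorder) + 0.2·t(Surplus)
Solving: t(Medium) = 3.9130, t(Backorder) = 4.3913, t(Surplus) = 4.3043.
Expected days from Backorder to High: 4.3913.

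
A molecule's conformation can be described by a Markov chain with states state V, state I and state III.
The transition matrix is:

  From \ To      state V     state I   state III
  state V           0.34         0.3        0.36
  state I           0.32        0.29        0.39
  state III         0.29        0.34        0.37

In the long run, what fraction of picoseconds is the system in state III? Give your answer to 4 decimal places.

Let the stationary distribution be π with π = πP and π_1 + π_2 + π_3 = 1.
π_1 = 0.34·π_1 + 0.32·π_2 + 0.29·π_3
π_2 = 0.3·π_1 + 0.29·π_2 + 0.34·π_3
Solving with the normalization constraint gives π = (0.3151, 0.3118, 0.3731).
So the stationary probability of state III is 0.3731.

0.3731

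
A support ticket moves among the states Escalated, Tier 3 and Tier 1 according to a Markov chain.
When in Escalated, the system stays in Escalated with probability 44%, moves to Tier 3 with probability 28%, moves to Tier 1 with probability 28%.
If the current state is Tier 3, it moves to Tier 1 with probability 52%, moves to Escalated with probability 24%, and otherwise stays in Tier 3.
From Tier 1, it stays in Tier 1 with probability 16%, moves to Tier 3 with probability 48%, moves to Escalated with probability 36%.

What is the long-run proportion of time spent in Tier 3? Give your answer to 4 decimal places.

0.3309

Let the stationary distribution be π with π = πP and π_1 + π_2 + π_3 = 1.
π_1 = 0.44·π_1 + 0.24·π_2 + 0.36·π_3
π_2 = 0.28·π_1 + 0.24·π_2 + 0.48·π_3
Solving with the normalization constraint gives π = (0.3481, 0.3309, 0.3209).
So the stationary probability of Tier 3 is 0.3309.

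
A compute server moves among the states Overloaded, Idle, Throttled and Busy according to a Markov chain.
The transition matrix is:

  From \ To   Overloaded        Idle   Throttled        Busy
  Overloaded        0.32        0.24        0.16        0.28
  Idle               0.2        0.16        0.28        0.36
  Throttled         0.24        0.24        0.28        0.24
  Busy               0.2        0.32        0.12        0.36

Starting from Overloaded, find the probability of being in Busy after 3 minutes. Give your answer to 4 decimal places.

Propagate the distribution vector 3 minutes from Overloaded.
After 0 minutes: (1.0000, 0.0000, 0.0000, 0.0000)
After 1 minute: (0.3200, 0.2400, 0.1600, 0.2800)
After 2 minutes: (0.2448, 0.2432, 0.1968, 0.3152)
After 3 minutes: (0.2372, 0.2458, 0.2002, 0.3168)
P(in Busy after 3 minutes) = 0.3168

0.3168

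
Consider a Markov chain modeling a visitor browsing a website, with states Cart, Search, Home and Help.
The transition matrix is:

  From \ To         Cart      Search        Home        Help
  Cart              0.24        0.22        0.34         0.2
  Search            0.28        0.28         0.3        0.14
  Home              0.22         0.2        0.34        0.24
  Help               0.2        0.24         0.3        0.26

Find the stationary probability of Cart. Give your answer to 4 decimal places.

Let the stationary distribution be π with π = πP and π_1 + π_2 + π_3 + π_4 = 1.
π_1 = 0.24·π_1 + 0.28·π_2 + 0.22·π_3 + 0.2·π_4
π_2 = 0.22·π_1 + 0.28·π_2 + 0.2·π_3 + 0.24·π_4
π_3 = 0.34·π_1 + 0.3·π_2 + 0.34·π_3 + 0.3·π_4
Solving with the normalization constraint gives π = (0.2344, 0.2317, 0.3223, 0.2117).
So the stationary probability of Cart is 0.2344.

0.2344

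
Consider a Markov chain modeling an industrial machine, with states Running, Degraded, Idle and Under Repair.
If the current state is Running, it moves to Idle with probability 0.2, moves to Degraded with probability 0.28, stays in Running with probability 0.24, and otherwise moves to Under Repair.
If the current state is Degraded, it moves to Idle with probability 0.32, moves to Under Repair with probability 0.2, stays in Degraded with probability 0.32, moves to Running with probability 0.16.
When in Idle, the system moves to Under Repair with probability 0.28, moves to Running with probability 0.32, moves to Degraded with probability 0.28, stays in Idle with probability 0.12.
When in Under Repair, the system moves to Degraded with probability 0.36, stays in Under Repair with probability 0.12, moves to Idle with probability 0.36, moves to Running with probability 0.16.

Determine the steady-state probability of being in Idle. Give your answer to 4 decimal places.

Let the stationary distribution be π with π = πP and π_1 + π_2 + π_3 + π_4 = 1.
π_1 = 0.24·π_1 + 0.16·π_2 + 0.32·π_3 + 0.16·π_4
π_2 = 0.28·π_1 + 0.32·π_2 + 0.28·π_3 + 0.36·π_4
π_3 = 0.2·π_1 + 0.32·π_2 + 0.12·π_3 + 0.36·π_4
Solving with the normalization constraint gives π = (0.2178, 0.3100, 0.2522, 0.2200).
So the stationary probability of Idle is 0.2522.

0.2522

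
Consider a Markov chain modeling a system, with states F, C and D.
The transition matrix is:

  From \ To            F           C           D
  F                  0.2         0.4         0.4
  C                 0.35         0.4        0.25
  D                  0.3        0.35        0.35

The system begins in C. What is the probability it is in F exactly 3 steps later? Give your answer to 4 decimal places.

0.2909

Propagate the distribution vector 3 steps from C.
After 0 steps: (0.0000, 1.0000, 0.0000)
After 1 step: (0.3500, 0.4000, 0.2500)
After 2 steps: (0.2850, 0.3875, 0.3275)
After 3 steps: (0.2909, 0.3836, 0.3255)
P(in F after 3 steps) = 0.2909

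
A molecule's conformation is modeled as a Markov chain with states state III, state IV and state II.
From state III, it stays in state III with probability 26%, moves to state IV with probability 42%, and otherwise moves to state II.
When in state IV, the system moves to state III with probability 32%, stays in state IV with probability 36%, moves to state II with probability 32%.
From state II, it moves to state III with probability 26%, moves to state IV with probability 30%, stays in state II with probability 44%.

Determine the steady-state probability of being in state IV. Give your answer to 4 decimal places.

Let the stationary distribution be π with π = πP and π_1 + π_2 + π_3 = 1.
π_1 = 0.26·π_1 + 0.32·π_2 + 0.26·π_3
π_2 = 0.42·π_1 + 0.36·π_2 + 0.3·π_3
Solving with the normalization constraint gives π = (0.2813, 0.3551, 0.3636).
So the stationary probability of state IV is 0.3551.

0.3551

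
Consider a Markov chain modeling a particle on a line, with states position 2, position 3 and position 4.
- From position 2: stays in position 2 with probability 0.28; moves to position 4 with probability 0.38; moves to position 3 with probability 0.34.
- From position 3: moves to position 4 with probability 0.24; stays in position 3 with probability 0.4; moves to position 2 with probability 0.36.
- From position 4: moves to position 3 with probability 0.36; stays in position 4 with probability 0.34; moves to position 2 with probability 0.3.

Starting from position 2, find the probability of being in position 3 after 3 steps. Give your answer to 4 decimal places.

0.3684

Propagate the distribution vector 3 steps from position 2.
After 0 steps: (1.0000, 0.0000, 0.0000)
After 1 step: (0.2800, 0.3400, 0.3800)
After 2 steps: (0.3148, 0.3680, 0.3172)
After 3 steps: (0.3158, 0.3684, 0.3158)
P(in position 3 after 3 steps) = 0.3684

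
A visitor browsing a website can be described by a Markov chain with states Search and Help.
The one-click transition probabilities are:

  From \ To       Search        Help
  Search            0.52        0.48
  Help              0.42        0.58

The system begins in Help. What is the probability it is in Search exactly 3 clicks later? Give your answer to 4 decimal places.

0.4662

Propagate the distribution vector 3 clicks from Help.
After 0 clicks: (0.0000, 1.0000)
After 1 click: (0.4200, 0.5800)
After 2 clicks: (0.4620, 0.5380)
After 3 clicks: (0.4662, 0.5338)
P(in Search after 3 clicks) = 0.4662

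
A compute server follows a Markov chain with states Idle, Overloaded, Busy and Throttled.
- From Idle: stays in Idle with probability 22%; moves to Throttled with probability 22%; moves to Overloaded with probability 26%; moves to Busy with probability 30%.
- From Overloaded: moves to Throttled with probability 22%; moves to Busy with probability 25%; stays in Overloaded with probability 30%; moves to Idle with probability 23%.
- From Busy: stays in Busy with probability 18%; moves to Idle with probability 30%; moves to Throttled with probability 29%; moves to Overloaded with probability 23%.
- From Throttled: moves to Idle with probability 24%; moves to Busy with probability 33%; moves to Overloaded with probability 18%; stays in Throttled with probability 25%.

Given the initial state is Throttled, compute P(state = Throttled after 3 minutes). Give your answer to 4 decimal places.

0.2456

Propagate the distribution vector 3 minutes from Throttled.
After 0 minutes: (0.0000, 0.0000, 0.0000, 1.0000)
After 1 minute: (0.2400, 0.1800, 0.3300, 0.2500)
After 2 minutes: (0.2532, 0.2373, 0.2589, 0.2506)
After 3 minutes: (0.2481, 0.2417, 0.2646, 0.2456)
P(in Throttled after 3 minutes) = 0.2456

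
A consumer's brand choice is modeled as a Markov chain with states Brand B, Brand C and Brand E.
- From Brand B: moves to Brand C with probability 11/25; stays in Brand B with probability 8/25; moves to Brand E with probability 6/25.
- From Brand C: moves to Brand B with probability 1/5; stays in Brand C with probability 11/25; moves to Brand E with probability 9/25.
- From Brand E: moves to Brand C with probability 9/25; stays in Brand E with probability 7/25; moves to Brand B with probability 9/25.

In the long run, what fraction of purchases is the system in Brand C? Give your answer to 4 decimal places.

0.4158

Let the stationary distribution be π with π = πP and π_1 + π_2 + π_3 = 1.
π_1 = 0.32·π_1 + 0.2·π_2 + 0.36·π_3
π_2 = 0.44·π_1 + 0.44·π_2 + 0.36·π_3
Solving with the normalization constraint gives π = (0.2822, 0.4158, 0.3020).
So the stationary probability of Brand C is 0.4158.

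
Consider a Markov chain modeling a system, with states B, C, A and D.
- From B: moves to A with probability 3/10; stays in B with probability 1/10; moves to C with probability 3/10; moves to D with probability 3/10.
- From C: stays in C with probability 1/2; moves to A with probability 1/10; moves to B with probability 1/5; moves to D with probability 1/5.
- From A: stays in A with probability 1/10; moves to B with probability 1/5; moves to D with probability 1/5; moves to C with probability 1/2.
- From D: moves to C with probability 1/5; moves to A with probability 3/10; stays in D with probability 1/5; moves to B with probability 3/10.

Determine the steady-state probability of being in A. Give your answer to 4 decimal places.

0.1844

Let the stationary distribution be π with π = πP and π_1 + π_2 + π_3 + π_4 = 1.
π_1 = 0.1·π_1 + 0.2·π_2 + 0.2·π_3 + 0.3·π_4
π_2 = 0.3·π_1 + 0.5·π_2 + 0.5·π_3 + 0.2·π_4
π_3 = 0.3·π_1 + 0.1·π_2 + 0.1·π_3 + 0.3·π_4
Solving with the normalization constraint gives π = (0.2018, 0.3936, 0.1844, 0.2202).
So the stationary probability of A is 0.1844.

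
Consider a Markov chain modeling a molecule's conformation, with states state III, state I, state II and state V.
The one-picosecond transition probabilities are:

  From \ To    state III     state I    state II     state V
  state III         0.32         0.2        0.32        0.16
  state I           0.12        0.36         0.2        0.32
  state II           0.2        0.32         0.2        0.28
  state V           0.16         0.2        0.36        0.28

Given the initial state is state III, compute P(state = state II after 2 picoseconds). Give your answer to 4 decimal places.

0.2640

Propagate the distribution vector 2 picoseconds from state III.
After 0 picoseconds: (1.0000, 0.0000, 0.0000, 0.0000)
After 1 picosecond: (0.3200, 0.2000, 0.3200, 0.1600)
After 2 picoseconds: (0.2160, 0.2704, 0.2640, 0.2496)
P(in state II after 2 picoseconds) = 0.2640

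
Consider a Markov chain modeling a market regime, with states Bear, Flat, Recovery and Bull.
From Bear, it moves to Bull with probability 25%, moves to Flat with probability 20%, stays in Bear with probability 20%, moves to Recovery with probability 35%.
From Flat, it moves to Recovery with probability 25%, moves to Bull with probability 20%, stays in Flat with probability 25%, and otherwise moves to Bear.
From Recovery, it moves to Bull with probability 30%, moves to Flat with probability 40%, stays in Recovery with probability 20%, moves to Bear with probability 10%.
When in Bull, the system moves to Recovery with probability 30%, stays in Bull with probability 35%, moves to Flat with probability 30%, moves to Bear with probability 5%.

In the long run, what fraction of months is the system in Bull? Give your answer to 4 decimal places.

Let the stationary distribution be π with π = πP and π_1 + π_2 + π_3 + π_4 = 1.
π_1 = 0.2·π_1 + 0.3·π_2 + 0.1·π_3 + 0.05·π_4
π_2 = 0.2·π_1 + 0.25·π_2 + 0.4·π_3 + 0.3·π_4
π_3 = 0.35·π_1 + 0.25·π_2 + 0.2·π_3 + 0.3·π_4
Solving with the normalization constraint gives π = (0.1615, 0.2957, 0.2666, 0.2762).
So the stationary probability of Bull is 0.2762.

0.2762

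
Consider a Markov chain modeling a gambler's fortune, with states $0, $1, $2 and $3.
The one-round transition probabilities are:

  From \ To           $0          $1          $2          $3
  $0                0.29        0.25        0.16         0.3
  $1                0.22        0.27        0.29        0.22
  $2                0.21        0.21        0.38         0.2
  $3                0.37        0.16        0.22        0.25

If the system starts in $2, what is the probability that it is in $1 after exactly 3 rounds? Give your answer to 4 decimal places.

0.2219

Propagate the distribution vector 3 rounds from $2.
After 0 rounds: (0.0000, 0.0000, 1.0000, 0.0000)
After 1 round: (0.2100, 0.2100, 0.3800, 0.2000)
After 2 rounds: (0.2609, 0.2210, 0.2829, 0.2352)
After 3 rounds: (0.2707, 0.2219, 0.2651, 0.2423)
P(in $1 after 3 rounds) = 0.2219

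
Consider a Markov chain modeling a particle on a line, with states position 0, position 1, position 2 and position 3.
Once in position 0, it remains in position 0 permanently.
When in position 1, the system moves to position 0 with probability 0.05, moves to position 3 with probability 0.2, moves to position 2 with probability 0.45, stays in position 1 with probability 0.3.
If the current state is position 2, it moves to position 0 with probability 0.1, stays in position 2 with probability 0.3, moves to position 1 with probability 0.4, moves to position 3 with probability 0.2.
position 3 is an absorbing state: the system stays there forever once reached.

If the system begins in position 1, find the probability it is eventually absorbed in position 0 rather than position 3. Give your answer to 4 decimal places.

0.2581

Let h(s) be the probability of absorption at position 0 starting from transient state s. Then h(position 0) = 1 and h(position 3) = 0. By first-step analysis:
h(position 1) = 0.05·1 + 0.3·h(position 1) + 0.45·h(position 2) + 0.2·0
h(position 2) = 0.1·1 + 0.4·h(position 1) + 0.3·h(position 2) + 0.2·0
Solving: h(position 1) = 0.2581, h(position 2) = 0.2903.
Starting from position 1, the probability is 0.2581.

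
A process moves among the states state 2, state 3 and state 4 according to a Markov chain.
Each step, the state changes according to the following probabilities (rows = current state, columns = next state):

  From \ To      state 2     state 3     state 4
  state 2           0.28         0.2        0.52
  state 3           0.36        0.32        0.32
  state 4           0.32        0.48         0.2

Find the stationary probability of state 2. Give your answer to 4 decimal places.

Let the stationary distribution be π with π = πP and π_1 + π_2 + π_3 = 1.
π_1 = 0.28·π_1 + 0.36·π_2 + 0.32·π_3
π_2 = 0.2·π_1 + 0.32·π_2 + 0.48·π_3
Solving with the normalization constraint gives π = (0.3206, 0.3364, 0.3430).
So the stationary probability of state 2 is 0.3206.

0.3206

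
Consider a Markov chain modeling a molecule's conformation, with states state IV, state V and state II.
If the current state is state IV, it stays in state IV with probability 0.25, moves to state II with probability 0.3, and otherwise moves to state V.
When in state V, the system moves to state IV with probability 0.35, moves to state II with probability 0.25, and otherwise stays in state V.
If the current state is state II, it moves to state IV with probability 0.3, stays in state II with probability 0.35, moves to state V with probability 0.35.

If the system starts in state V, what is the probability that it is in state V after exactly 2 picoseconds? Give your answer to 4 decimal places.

Sum over the intermediate state after 1 picosecond:
P = P(state V→state IV)·P(state IV→state V) + P(state V→state V)·P(state V→state V) + P(state V→state II)·P(state II→state V)
  = 0.35×0.45 + 0.4×0.4 + 0.25×0.35
  = 0.1575 + 0.1600 + 0.0875 = 0.4050

0.4050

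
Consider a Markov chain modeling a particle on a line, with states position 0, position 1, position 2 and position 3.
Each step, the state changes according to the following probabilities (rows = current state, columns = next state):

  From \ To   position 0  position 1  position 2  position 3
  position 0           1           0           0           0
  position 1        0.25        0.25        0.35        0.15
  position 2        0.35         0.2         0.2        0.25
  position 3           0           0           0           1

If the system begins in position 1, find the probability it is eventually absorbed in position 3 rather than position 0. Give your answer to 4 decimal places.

0.3915

Let h(s) be the probability of absorption at position 3 starting from transient state s. Then h(position 3) = 1 and h(position 0) = 0. By first-step analysis:
h(position 1) = 0.25·0 + 0.25·h(position 1) + 0.35·h(position 2) + 0.15·1
h(position 2) = 0.35·0 + 0.2·h(position 1) + 0.2·h(position 2) + 0.25·1
Solving: h(position 1) = 0.3915, h(position 2) = 0.4104.
Starting from position 1, the probability is 0.3915.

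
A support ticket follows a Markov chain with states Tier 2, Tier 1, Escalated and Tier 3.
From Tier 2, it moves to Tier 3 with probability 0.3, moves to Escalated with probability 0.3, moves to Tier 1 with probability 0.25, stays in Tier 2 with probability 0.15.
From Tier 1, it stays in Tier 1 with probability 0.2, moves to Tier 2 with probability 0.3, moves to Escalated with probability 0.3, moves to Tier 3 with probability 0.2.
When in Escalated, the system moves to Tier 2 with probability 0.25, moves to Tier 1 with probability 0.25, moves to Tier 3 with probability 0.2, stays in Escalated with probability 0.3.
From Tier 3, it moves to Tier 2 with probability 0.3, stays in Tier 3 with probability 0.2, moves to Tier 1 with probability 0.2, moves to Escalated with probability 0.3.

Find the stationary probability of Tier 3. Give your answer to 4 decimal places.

Let the stationary distribution be π with π = πP and π_1 + π_2 + π_3 + π_4 = 1.
π_1 = 0.15·π_1 + 0.3·π_2 + 0.25·π_3 + 0.3·π_4
π_2 = 0.25·π_1 + 0.2·π_2 + 0.25·π_3 + 0.2·π_4
π_3 = 0.3·π_1 + 0.3·π_2 + 0.3·π_3 + 0.3·π_4
Solving with the normalization constraint gives π = (0.2478, 0.2274, 0.3000, 0.2248).
So the stationary probability of Tier 3 is 0.2248.

0.2248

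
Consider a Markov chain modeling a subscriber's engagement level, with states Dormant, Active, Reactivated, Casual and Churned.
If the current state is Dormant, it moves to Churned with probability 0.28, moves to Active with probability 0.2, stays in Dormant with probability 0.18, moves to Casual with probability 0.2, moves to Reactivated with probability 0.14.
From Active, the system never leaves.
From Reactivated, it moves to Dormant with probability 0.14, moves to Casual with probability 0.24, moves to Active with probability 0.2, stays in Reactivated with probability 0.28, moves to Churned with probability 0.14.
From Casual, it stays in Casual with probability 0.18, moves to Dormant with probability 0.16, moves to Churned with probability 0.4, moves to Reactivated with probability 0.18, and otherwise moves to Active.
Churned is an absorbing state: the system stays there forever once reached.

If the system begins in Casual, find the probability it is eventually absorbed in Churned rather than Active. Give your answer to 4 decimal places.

Let h(s) be the probability of absorption at Churned starting from transient state s. Then h(Churned) = 1 and h(Active) = 0. By first-step analysis:
h(Dormant) = 0.18·h(Dormant) + 0.2·0 + 0.14·h(Reactivated) + 0.2·h(Casual) + 0.28·1
h(Reactivated) = 0.14·h(Dormant) + 0.2·0 + 0.28·h(Reactivated) + 0.24·h(Casual) + 0.14·1
h(Casual) = 0.16·h(Dormant) + 0.08·0 + 0.18·h(Reactivated) + 0.18·h(Casual) + 0.4·1
Solving: h(Dormant) = 0.6147, h(Reactivated) = 0.5573, h(Casual) = 0.7301.
Starting from Casual, the probability is 0.7301.

0.7301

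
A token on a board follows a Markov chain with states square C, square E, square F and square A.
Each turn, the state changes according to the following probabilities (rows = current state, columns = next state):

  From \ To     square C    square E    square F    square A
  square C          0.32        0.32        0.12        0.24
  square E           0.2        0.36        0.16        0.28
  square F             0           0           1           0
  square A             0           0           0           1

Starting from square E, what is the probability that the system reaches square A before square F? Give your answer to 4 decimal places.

Let h(s) be the probability of absorption at square A starting from transient state s. Then h(square A) = 1 and h(square F) = 0. By first-step analysis:
h(square C) = 0.32·h(square C) + 0.32·h(square E) + 0.12·0 + 0.24·1
h(square E) = 0.2·h(square C) + 0.36·h(square E) + 0.16·0 + 0.28·1
Solving: h(square C) = 0.6552, h(square E) = 0.6422.
Starting from square E, the probability is 0.6422.

0.6422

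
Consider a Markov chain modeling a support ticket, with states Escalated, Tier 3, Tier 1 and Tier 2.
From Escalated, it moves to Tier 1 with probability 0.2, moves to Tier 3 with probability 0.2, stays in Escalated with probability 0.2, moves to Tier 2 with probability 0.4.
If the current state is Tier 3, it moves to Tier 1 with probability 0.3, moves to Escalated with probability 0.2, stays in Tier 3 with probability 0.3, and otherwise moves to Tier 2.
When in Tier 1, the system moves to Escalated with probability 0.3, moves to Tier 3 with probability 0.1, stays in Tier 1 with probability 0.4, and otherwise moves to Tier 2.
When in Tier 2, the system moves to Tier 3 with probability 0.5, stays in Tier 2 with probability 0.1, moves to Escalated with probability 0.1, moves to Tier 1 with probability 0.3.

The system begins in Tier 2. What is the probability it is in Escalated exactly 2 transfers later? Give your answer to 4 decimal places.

Propagate the distribution vector 2 transfers from Tier 2.
After 0 transfers: (0.0000, 0.0000, 0.0000, 1.0000)
After 1 transfer: (0.1000, 0.5000, 0.3000, 0.1000)
After 2 transfers: (0.2200, 0.2500, 0.3200, 0.2100)
P(in Escalated after 2 transfers) = 0.2200

0.2200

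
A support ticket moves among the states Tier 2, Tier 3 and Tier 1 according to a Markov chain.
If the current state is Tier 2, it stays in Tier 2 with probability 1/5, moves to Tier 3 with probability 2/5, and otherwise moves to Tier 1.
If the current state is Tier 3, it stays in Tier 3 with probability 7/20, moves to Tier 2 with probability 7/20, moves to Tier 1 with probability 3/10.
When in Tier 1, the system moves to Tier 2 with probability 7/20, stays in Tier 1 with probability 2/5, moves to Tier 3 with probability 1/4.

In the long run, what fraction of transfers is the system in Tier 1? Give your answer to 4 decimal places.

0.3671

Let the stationary distribution be π with π = πP and π_1 + π_2 + π_3 = 1.
π_1 = 0.2·π_1 + 0.35·π_2 + 0.35·π_3
π_2 = 0.4·π_1 + 0.35·π_2 + 0.25·π_3
Solving with the normalization constraint gives π = (0.3043, 0.3285, 0.3671).
So the stationary probability of Tier 1 is 0.3671.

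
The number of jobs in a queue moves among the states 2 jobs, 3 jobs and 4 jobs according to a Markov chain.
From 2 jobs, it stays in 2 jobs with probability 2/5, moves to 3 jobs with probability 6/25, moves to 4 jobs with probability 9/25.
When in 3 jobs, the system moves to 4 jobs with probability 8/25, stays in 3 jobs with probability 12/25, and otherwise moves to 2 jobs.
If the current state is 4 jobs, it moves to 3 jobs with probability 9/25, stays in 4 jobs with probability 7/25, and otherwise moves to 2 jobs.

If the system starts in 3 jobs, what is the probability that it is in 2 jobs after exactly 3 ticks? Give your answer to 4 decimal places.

0.3087

Propagate the distribution vector 3 ticks from 3 jobs.
After 0 ticks: (0.0000, 1.0000, 0.0000)
After 1 tick: (0.2000, 0.4800, 0.3200)
After 2 ticks: (0.2912, 0.3936, 0.3152)
After 3 ticks: (0.3087, 0.3723, 0.3190)
P(in 2 jobs after 3 ticks) = 0.3087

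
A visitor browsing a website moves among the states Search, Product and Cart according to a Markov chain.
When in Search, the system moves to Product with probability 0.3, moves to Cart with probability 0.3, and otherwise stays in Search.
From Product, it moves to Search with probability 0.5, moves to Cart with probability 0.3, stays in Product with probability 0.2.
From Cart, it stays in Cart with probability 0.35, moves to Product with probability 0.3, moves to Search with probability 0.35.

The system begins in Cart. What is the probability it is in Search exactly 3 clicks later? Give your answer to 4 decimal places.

0.4111

Propagate the distribution vector 3 clicks from Cart.
After 0 clicks: (0.0000, 0.0000, 1.0000)
After 1 click: (0.3500, 0.3000, 0.3500)
After 2 clicks: (0.4125, 0.2700, 0.3175)
After 3 clicks: (0.4111, 0.2730, 0.3159)
P(in Search after 3 clicks) = 0.4111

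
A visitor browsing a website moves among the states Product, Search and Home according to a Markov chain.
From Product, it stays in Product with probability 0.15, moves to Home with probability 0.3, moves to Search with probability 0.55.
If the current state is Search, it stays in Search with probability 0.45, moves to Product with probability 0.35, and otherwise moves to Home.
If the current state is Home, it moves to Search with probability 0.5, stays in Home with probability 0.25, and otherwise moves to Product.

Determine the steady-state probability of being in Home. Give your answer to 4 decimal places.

0.2391

Let the stationary distribution be π with π = πP and π_1 + π_2 + π_3 = 1.
π_1 = 0.15·π_1 + 0.35·π_2 + 0.25·π_3
π_2 = 0.55·π_1 + 0.45·π_2 + 0.5·π_3
Solving with the normalization constraint gives π = (0.2717, 0.4891, 0.2391).
So the stationary probability of Home is 0.2391.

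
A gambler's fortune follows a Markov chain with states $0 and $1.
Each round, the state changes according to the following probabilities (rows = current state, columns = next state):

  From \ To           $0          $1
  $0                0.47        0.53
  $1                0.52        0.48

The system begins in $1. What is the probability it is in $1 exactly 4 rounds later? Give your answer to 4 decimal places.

Propagate the distribution vector 4 rounds from $1.
After 0 rounds: (0.0000, 1.0000)
After 1 round: (0.5200, 0.4800)
After 2 rounds: (0.4940, 0.5060)
After 3 rounds: (0.4953, 0.5047)
After 4 rounds: (0.4952, 0.5048)
P(in $1 after 4 rounds) = 0.5048

0.5048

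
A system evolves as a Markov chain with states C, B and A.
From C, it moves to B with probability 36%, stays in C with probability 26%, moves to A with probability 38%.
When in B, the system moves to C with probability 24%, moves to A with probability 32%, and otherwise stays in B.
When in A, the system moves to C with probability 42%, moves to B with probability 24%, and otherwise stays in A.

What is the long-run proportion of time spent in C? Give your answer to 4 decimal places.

Let the stationary distribution be π with π = πP and π_1 + π_2 + π_3 = 1.
π_1 = 0.26·π_1 + 0.24·π_2 + 0.42·π_3
π_2 = 0.36·π_1 + 0.44·π_2 + 0.24·π_3
Solving with the normalization constraint gives π = (0.3083, 0.3463, 0.3454).
So the stationary probability of C is 0.3083.

0.3083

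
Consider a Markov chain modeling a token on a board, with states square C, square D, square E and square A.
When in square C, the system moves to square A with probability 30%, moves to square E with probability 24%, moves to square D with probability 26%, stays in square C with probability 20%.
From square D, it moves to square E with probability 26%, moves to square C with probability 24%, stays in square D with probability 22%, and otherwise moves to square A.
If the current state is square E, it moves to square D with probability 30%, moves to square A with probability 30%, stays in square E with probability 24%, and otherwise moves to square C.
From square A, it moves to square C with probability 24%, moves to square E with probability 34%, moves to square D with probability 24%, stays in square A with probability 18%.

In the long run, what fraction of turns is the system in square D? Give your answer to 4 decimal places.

0.2554

Let the stationary distribution be π with π = πP and π_1 + π_2 + π_3 + π_4 = 1.
π_1 = 0.2·π_1 + 0.24·π_2 + 0.16·π_3 + 0.24·π_4
π_2 = 0.26·π_1 + 0.22·π_2 + 0.3·π_3 + 0.24·π_4
π_3 = 0.24·π_1 + 0.26·π_2 + 0.24·π_3 + 0.34·π_4
Solving with the normalization constraint gives π = (0.2099, 0.2554, 0.2714, 0.2633).
So the stationary probability of square D is 0.2554.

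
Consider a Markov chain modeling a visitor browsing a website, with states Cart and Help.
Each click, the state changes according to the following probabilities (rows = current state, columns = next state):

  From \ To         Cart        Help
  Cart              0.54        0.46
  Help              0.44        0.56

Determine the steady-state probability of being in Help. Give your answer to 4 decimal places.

0.5111

Let the stationary distribution be π with π = πP and π_1 + π_2 = 1.
π_1 = 0.54·π_1 + 0.44·π_2
Solving with the normalization constraint gives π = (0.4889, 0.5111).
So the stationary probability of Help is 0.5111.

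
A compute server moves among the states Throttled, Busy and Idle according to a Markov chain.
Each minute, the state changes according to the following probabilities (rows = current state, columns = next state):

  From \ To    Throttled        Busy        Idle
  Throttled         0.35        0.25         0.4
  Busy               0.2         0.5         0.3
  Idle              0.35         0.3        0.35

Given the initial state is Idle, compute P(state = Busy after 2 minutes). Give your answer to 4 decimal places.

0.3425

Sum over the intermediate state after 1 minute:
P = P(Idle→Throttled)·P(Throttled→Busy) + P(Idle→Busy)·P(Busy→Busy) + P(Idle→Idle)·P(Idle→Busy)
  = 0.35×0.25 + 0.3×0.5 + 0.35×0.3
  = 0.0875 + 0.1500 + 0.1050 = 0.3425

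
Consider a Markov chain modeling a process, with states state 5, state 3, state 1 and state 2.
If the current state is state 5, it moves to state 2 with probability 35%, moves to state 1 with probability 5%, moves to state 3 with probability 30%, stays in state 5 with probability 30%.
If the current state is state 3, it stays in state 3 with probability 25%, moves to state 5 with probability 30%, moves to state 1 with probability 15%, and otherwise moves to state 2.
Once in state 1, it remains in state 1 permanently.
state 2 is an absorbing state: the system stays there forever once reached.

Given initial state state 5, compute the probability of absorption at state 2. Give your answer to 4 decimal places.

0.8103

Let h(s) be the probability of absorption at state 2 starting from transient state s. Then h(state 2) = 1 and h(state 1) = 0. By first-step analysis:
h(state 5) = 0.3·h(state 5) + 0.3·h(state 3) + 0.05·0 + 0.35·1
h(state 3) = 0.3·h(state 5) + 0.25·h(state 3) + 0.15·0 + 0.3·1
Solving: h(state 5) = 0.8103, h(state 3) = 0.7241.
Starting from state 5, the probability is 0.8103.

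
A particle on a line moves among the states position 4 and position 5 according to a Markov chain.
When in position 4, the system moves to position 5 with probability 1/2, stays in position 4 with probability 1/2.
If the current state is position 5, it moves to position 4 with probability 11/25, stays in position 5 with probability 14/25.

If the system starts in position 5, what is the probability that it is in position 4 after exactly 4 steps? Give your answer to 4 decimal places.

Propagate the distribution vector 4 steps from position 5.
After 0 steps: (0.0000, 1.0000)
After 1 step: (0.4400, 0.5600)
After 2 steps: (0.4664, 0.5336)
After 3 steps: (0.4680, 0.5320)
After 4 steps: (0.4681, 0.5319)
P(in position 4 after 4 steps) = 0.4681

0.4681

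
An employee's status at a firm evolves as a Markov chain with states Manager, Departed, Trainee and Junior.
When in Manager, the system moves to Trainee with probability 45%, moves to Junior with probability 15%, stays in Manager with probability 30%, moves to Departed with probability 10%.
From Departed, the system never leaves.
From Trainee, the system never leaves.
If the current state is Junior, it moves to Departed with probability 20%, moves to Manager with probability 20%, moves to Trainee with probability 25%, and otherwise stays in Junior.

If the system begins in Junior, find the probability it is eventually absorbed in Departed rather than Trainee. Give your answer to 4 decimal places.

0.3765

Let h(s) be the probability of absorption at Departed starting from transient state s. Then h(Departed) = 1 and h(Trainee) = 0. By first-step analysis:
h(Manager) = 0.3·h(Manager) + 0.1·1 + 0.45·0 + 0.15·h(Junior)
h(Junior) = 0.2·h(Manager) + 0.2·1 + 0.25·0 + 0.35·h(Junior)
Solving: h(Manager) = 0.2235, h(Junior) = 0.3765.
Starting from Junior, the probability is 0.3765.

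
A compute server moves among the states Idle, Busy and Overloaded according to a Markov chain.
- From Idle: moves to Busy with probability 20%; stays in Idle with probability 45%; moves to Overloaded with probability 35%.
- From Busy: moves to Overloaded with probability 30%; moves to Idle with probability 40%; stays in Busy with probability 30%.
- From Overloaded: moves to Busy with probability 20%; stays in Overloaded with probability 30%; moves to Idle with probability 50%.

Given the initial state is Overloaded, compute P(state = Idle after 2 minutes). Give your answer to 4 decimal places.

Sum over the intermediate state after 1 minute:
P = P(Overloaded→Idle)·P(Idle→Idle) + P(Overloaded→Busy)·P(Busy→Idle) + P(Overloaded→Overloaded)·P(Overloaded→Idle)
  = 0.5×0.45 + 0.2×0.4 + 0.3×0.5
  = 0.2250 + 0.0800 + 0.1500 = 0.4550

0.4550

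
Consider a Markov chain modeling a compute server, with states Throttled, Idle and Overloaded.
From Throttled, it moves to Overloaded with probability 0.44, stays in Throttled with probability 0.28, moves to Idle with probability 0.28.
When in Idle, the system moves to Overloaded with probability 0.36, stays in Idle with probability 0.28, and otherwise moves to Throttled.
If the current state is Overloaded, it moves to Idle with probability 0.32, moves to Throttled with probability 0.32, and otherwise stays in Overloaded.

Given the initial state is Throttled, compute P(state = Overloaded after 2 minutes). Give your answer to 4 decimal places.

Sum over the intermediate state after 1 minute:
P = P(Throttled→Throttled)·P(Throttled→Overloaded) + P(Throttled→Idle)·P(Idle→Overloaded) + P(Throttled→Overloaded)·P(Overloaded→Overloaded)
  = 0.28×0.44 + 0.28×0.36 + 0.44×0.36
  = 0.1232 + 0.1008 + 0.1584 = 0.3824

0.3824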